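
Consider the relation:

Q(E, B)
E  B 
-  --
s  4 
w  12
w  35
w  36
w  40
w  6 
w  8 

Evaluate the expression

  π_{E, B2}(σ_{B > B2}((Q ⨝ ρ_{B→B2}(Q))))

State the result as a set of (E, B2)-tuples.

{(w, 12), (w, 35), (w, 36), (w, 6), (w, 8)}

ρ[B→B2]: schema becomes (E, B2); tuples unchanged.
Q ⋈ ρ_{B→B2}(Q) (natural join on E): {(s, 4, 4), (w, 12, 12), (w, 12, 35), (w, 12, 36), (w, 12, 40), (w, 12, 6), (w, 12, 8), (w, 35, 12), (w, 35, 35), (w, 35, 36), (w, 35, 40), (w, 35, 6), (w, 35, 8), (w, 36, 12), (w, 36, 35), (w, 36, 36), (w, 36, 40), (w, 36, 6), (w, 36, 8), (w, 40, 12), (w, 40, 35), (w, 40, 36), (w, 40, 40), (w, 40, 6), (w, 40, 8), (w, 6, 12), (w, 6, 35), (w, 6, 36), (w, 6, 40), (w, 6, 6), (w, 6, 8), (w, 8, 12), (w, 8, 35), (w, 8, 36), (w, 8, 40), (w, 8, 6), (w, 8, 8)}
Apply σ_{B > B2}; surviving tuples: {(w, 12, 6), (w, 12, 8), (w, 35, 12), (w, 35, 6), (w, 35, 8), (w, 36, 12), (w, 36, 35), (w, 36, 6), (w, 36, 8), (w, 40, 12), (w, 40, 35), (w, 40, 36), (w, 40, 6), (w, 40, 8), (w, 8, 6)}
π[E, B2]: project onto (E, B2) (10 duplicate(s) eliminated) → {(w, 12), (w, 35), (w, 36), (w, 6), (w, 8)}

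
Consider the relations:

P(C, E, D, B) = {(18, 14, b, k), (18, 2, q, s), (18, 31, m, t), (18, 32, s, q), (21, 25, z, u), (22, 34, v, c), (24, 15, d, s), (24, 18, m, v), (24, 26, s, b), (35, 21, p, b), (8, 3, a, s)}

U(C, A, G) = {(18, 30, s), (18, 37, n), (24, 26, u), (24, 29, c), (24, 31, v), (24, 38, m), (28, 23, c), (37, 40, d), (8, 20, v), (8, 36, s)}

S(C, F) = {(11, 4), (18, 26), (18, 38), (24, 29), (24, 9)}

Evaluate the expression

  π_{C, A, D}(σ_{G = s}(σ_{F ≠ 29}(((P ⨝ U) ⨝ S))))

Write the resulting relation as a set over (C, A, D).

Joining P and U on C yields {(18, 14, b, k, 30, s), (18, 14, b, k, 37, n), (18, 2, q, s, 30, s), (18, 2, q, s, 37, n), (18, 31, m, t, 30, s), (18, 31, m, t, 37, n), (18, 32, s, q, 30, s), (18, 32, s, q, 37, n), (24, 15, d, s, 26, u), (24, 15, d, s, 29, c), (24, 15, d, s, 31, v), (24, 15, d, s, 38, m), (24, 18, m, v, 26, u), (24, 18, m, v, 29, c), (24, 18, m, v, 31, v), (24, 18, m, v, 38, m), (24, 26, s, b, 26, u), (24, 26, s, b, 29, c), (24, 26, s, b, 31, v), (24, 26, s, b, 38, m), (8, 3, a, s, 20, v), (8, 3, a, s, 36, s)}.
Joining (P ⨝ U) and S on C yields {(18, 14, b, k, 30, s, 26), (18, 14, b, k, 30, s, 38), (18, 14, b, k, 37, n, 26), (18, 14, b, k, 37, n, 38), (18, 2, q, s, 30, s, 26), (18, 2, q, s, 30, s, 38), (18, 2, q, s, 37, n, 26), (18, 2, q, s, 37, n, 38), (18, 31, m, t, 30, s, 26), (18, 31, m, t, 30, s, 38), (18, 31, m, t, 37, n, 26), (18, 31, m, t, 37, n, 38), (18, 32, s, q, 30, s, 26), (18, 32, s, q, 30, s, 38), (18, 32, s, q, 37, n, 26), (18, 32, s, q, 37, n, 38), (24, 15, d, s, 26, u, 29), (24, 15, d, s, 26, u, 9), (24, 15, d, s, 29, c, 29), (24, 15, d, s, 29, c, 9), (24, 15, d, s, 31, v, 29), (24, 15, d, s, 31, v, 9), (24, 15, d, s, 38, m, 29), (24, 15, d, s, 38, m, 9), (24, 18, m, v, 26, u, 29), (24, 18, m, v, 26, u, 9), (24, 18, m, v, 29, c, 29), (24, 18, m, v, 29, c, 9), (24, 18, m, v, 31, v, 29), (24, 18, m, v, 31, v, 9), (24, 18, m, v, 38, m, 29), (24, 18, m, v, 38, m, 9), (24, 26, s, b, 26, u, 29), (24, 26, s, b, 26, u, 9), (24, 26, s, b, 29, c, 29), (24, 26, s, b, 29, c, 9), (24, 26, s, b, 31, v, 29), (24, 26, s, b, 31, v, 9), (24, 26, s, b, 38, m, 29), (24, 26, s, b, 38, m, 9)}.
Apply σ_{F ≠ 29}; surviving tuples: {(18, 14, b, k, 30, s, 26), (18, 14, b, k, 30, s, 38), (18, 14, b, k, 37, n, 26), (18, 14, b, k, 37, n, 38), (18, 2, q, s, 30, s, 26), (18, 2, q, s, 30, s, 38), (18, 2, q, s, 37, n, 26), (18, 2, q, s, 37, n, 38), (18, 31, m, t, 30, s, 26), (18, 31, m, t, 30, s, 38), (18, 31, m, t, 37, n, 26), (18, 31, m, t, 37, n, 38), (18, 32, s, q, 30, s, 26), (18, 32, s, q, 30, s, 38), (18, 32, s, q, 37, n, 26), (18, 32, s, q, 37, n, 38), (24, 15, d, s, 26, u, 9), (24, 15, d, s, 29, c, 9), (24, 15, d, s, 31, v, 9), (24, 15, d, s, 38, m, 9), (24, 18, m, v, 26, u, 9), (24, 18, m, v, 29, c, 9), (24, 18, m, v, 31, v, 9), (24, 18, m, v, 38, m, 9), (24, 26, s, b, 26, u, 9), (24, 26, s, b, 29, c, 9), (24, 26, s, b, 31, v, 9), (24, 26, s, b, 38, m, 9)}
Apply σ_{G = s}; surviving tuples: {(18, 14, b, k, 30, s, 26), (18, 14, b, k, 30, s, 38), (18, 2, q, s, 30, s, 26), (18, 2, q, s, 30, s, 38), (18, 31, m, t, 30, s, 26), (18, 31, m, t, 30, s, 38), (18, 32, s, q, 30, s, 26), (18, 32, s, q, 30, s, 38)}
π[C, A, D]: project onto (C, A, D) (4 duplicate(s) eliminated) → {(18, 30, b), (18, 30, m), (18, 30, q), (18, 30, s)}

{(18, 30, b), (18, 30, m), (18, 30, q), (18, 30, s)}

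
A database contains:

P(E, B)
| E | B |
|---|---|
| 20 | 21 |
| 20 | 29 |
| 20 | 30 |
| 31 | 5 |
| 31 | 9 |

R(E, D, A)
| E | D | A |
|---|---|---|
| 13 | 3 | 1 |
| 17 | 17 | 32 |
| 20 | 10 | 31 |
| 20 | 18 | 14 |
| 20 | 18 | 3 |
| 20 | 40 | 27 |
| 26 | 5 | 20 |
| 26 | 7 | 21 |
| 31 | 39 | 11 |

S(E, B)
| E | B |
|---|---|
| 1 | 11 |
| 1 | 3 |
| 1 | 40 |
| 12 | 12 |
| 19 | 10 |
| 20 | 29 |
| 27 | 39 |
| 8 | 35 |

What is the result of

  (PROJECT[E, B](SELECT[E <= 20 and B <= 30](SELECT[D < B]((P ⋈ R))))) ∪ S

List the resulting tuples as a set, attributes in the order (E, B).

{(1, 11), (1, 3), (1, 40), (12, 12), (19, 10), (20, 21), (20, 29), (20, 30), (27, 39), (8, 35)}

P ⋈ R (natural join on E): {(20, 21, 10, 31), (20, 21, 18, 14), (20, 21, 18, 3), (20, 21, 40, 27), (20, 29, 10, 31), (20, 29, 18, 14), (20, 29, 18, 3), (20, 29, 40, 27), (20, 30, 10, 31), (20, 30, 18, 14), (20, 30, 18, 3), (20, 30, 40, 27), (31, 5, 39, 11), (31, 9, 39, 11)}
Filtering on D < B leaves {(20, 21, 10, 31), (20, 21, 18, 14), (20, 21, 18, 3), (20, 29, 10, 31), (20, 29, 18, 14), (20, 29, 18, 3), (20, 30, 10, 31), (20, 30, 18, 14), (20, 30, 18, 3)}.
Filtering on E <= 20 and B <= 30 leaves {(20, 21, 10, 31), (20, 21, 18, 14), (20, 21, 18, 3), (20, 29, 10, 31), (20, 29, 18, 14), (20, 29, 18, 3), (20, 30, 10, 31), (20, 30, 18, 14), (20, 30, 18, 3)}.
π_{E, B} gives {(20, 21), (20, 29), (20, 30)} (6 duplicate(s) eliminated).
Union: {(20, 21), (20, 29), (20, 30)} with {(1, 11), (1, 3), (1, 40), (12, 12), (19, 10), (20, 29), (27, 39), (8, 35)} → {(1, 11), (1, 3), (1, 40), (12, 12), (19, 10), (20, 21), (20, 29), (20, 30), (27, 39), (8, 35)}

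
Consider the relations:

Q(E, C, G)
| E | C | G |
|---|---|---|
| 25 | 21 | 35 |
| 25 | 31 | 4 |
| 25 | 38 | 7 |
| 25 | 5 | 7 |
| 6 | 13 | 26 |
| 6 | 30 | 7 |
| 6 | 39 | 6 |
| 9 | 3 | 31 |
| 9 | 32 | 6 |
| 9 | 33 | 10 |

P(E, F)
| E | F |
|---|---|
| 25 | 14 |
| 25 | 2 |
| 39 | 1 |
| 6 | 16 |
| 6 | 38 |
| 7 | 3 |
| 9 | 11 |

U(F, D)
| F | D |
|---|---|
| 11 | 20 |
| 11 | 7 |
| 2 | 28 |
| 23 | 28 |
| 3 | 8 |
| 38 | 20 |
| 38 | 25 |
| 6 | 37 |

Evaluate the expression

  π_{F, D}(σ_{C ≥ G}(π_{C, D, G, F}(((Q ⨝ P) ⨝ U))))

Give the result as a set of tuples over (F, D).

Q ⋈ P (natural join on E): {(25, 21, 35, 14), (25, 21, 35, 2), (25, 31, 4, 14), (25, 31, 4, 2), (25, 38, 7, 14), (25, 38, 7, 2), (25, 5, 7, 14), (25, 5, 7, 2), (6, 13, 26, 16), (6, 13, 26, 38), (6, 30, 7, 16), (6, 30, 7, 38), (6, 39, 6, 16), (6, 39, 6, 38), (9, 3, 31, 11), (9, 32, 6, 11), (9, 33, 10, 11)}
(Q ⨝ P) ⋈ U (natural join on F): {(25, 21, 35, 2, 28), (25, 31, 4, 2, 28), (25, 38, 7, 2, 28), (25, 5, 7, 2, 28), (6, 13, 26, 38, 20), (6, 13, 26, 38, 25), (6, 30, 7, 38, 20), (6, 30, 7, 38, 25), (6, 39, 6, 38, 20), (6, 39, 6, 38, 25), (9, 3, 31, 11, 20), (9, 3, 31, 11, 7), (9, 32, 6, 11, 20), (9, 32, 6, 11, 7), (9, 33, 10, 11, 20), (9, 33, 10, 11, 7)}
Projecting to C, D, G, F: {(13, 20, 26, 38), (13, 25, 26, 38), (21, 28, 35, 2), (3, 20, 31, 11), (3, 7, 31, 11), (30, 20, 7, 38), (30, 25, 7, 38), (31, 28, 4, 2), (32, 20, 6, 11), (32, 7, 6, 11), (33, 20, 10, 11), (33, 7, 10, 11), (38, 28, 7, 2), (39, 20, 6, 38), (39, 25, 6, 38), (5, 28, 7, 2)}
Filtering on C ≥ G leaves {(30, 20, 7, 38), (30, 25, 7, 38), (31, 28, 4, 2), (32, 20, 6, 11), (32, 7, 6, 11), (33, 20, 10, 11), (33, 7, 10, 11), (38, 28, 7, 2), (39, 20, 6, 38), (39, 25, 6, 38)}.
Projecting to F, D (5 duplicate(s) eliminated): {(11, 20), (11, 7), (2, 28), (38, 20), (38, 25)}

{(11, 20), (11, 7), (2, 28), (38, 20), (38, 25)}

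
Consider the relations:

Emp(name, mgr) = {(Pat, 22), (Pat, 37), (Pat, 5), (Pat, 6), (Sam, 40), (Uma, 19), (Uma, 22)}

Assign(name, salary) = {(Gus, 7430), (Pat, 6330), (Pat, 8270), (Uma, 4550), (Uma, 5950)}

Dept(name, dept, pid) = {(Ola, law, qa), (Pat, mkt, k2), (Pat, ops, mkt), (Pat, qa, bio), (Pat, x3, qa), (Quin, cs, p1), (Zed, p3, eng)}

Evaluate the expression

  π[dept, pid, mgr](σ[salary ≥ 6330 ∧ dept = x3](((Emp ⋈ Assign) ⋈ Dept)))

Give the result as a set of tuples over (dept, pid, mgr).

{(x3, qa, 22), (x3, qa, 37), (x3, qa, 5), (x3, qa, 6)}

Natural join on name: {(Pat, 22, 6330), (Pat, 22, 8270), (Pat, 37, 6330), (Pat, 37, 8270), (Pat, 5, 6330), (Pat, 5, 8270), (Pat, 6, 6330), (Pat, 6, 8270), (Uma, 19, 4550), (Uma, 19, 5950), (Uma, 22, 4550), (Uma, 22, 5950)}
Natural join on name: {(Pat, 22, 6330, mkt, k2), (Pat, 22, 6330, ops, mkt), (Pat, 22, 6330, qa, bio), (Pat, 22, 6330, x3, qa), (Pat, 22, 8270, mkt, k2), (Pat, 22, 8270, ops, mkt), (Pat, 22, 8270, qa, bio), (Pat, 22, 8270, x3, qa), (Pat, 37, 6330, mkt, k2), (Pat, 37, 6330, ops, mkt), (Pat, 37, 6330, qa, bio), (Pat, 37, 6330, x3, qa), (Pat, 37, 8270, mkt, k2), (Pat, 37, 8270, ops, mkt), (Pat, 37, 8270, qa, bio), (Pat, 37, 8270, x3, qa), (Pat, 5, 6330, mkt, k2), (Pat, 5, 6330, ops, mkt), (Pat, 5, 6330, qa, bio), (Pat, 5, 6330, x3, qa), (Pat, 5, 8270, mkt, k2), (Pat, 5, 8270, ops, mkt), (Pat, 5, 8270, qa, bio), (Pat, 5, 8270, x3, qa), (Pat, 6, 6330, mkt, k2), (Pat, 6, 6330, ops, mkt), (Pat, 6, 6330, qa, bio), (Pat, 6, 6330, x3, qa), (Pat, 6, 8270, mkt, k2), (Pat, 6, 8270, ops, mkt), (Pat, 6, 8270, qa, bio), (Pat, 6, 8270, x3, qa)}
σ[salary ≥ 6330 ∧ dept = x3]: keep tuples satisfying salary ≥ 6330 ∧ dept = x3 → {(Pat, 22, 6330, x3, qa), (Pat, 22, 8270, x3, qa), (Pat, 37, 6330, x3, qa), (Pat, 37, 8270, x3, qa), (Pat, 5, 6330, x3, qa), (Pat, 5, 8270, x3, qa), (Pat, 6, 6330, x3, qa), (Pat, 6, 8270, x3, qa)}
Keep only column(s) dept, pid, mgr (4 duplicate(s) eliminated): {(x3, qa, 22), (x3, qa, 37), (x3, qa, 5), (x3, qa, 6)}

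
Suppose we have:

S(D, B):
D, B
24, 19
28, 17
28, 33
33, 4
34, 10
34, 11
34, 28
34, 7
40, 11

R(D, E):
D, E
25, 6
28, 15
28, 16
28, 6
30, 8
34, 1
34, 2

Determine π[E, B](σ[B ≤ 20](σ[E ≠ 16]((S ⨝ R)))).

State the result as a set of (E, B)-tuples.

S ⋈ R (natural join on D): {(28, 17, 15), (28, 17, 16), (28, 17, 6), (28, 33, 15), (28, 33, 16), (28, 33, 6), (34, 10, 1), (34, 10, 2), (34, 11, 1), (34, 11, 2), (34, 28, 1), (34, 28, 2), (34, 7, 1), (34, 7, 2)}
Selection E ≠ 16: {(28, 17, 15), (28, 17, 6), (28, 33, 15), (28, 33, 6), (34, 10, 1), (34, 10, 2), (34, 11, 1), (34, 11, 2), (34, 28, 1), (34, 28, 2), (34, 7, 1), (34, 7, 2)}
Selection B ≤ 20: {(28, 17, 15), (28, 17, 6), (34, 10, 1), (34, 10, 2), (34, 11, 1), (34, 11, 2), (34, 7, 1), (34, 7, 2)}
Projecting to E, B: {(1, 10), (1, 11), (1, 7), (15, 17), (2, 10), (2, 11), (2, 7), (6, 17)}

{(1, 10), (1, 11), (1, 7), (15, 17), (2, 10), (2, 11), (2, 7), (6, 17)}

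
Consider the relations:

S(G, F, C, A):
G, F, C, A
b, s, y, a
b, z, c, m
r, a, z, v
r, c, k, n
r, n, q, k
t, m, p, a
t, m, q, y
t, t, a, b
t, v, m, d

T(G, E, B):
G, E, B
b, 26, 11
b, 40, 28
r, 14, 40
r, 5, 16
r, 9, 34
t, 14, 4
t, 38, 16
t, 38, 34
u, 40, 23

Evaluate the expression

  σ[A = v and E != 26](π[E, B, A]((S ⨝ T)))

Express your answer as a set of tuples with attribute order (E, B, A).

Natural join on G: {(b, s, y, a, 26, 11), (b, s, y, a, 40, 28), (b, z, c, m, 26, 11), (b, z, c, m, 40, 28), (r, a, z, v, 14, 40), (r, a, z, v, 5, 16), (r, a, z, v, 9, 34), (r, c, k, n, 14, 40), (r, c, k, n, 5, 16), (r, c, k, n, 9, 34), (r, n, q, k, 14, 40), (r, n, q, k, 5, 16), (r, n, q, k, 9, 34), (t, m, p, a, 14, 4), (t, m, p, a, 38, 16), (t, m, p, a, 38, 34), (t, m, q, y, 14, 4), (t, m, q, y, 38, 16), (t, m, q, y, 38, 34), (t, t, a, b, 14, 4), (t, t, a, b, 38, 16), (t, t, a, b, 38, 34), (t, v, m, d, 14, 4), (t, v, m, d, 38, 16), (t, v, m, d, 38, 34)}
π[E, B, A]: project onto (E, B, A) → {(14, 4, a), (14, 4, b), (14, 4, d), (14, 4, y), (14, 40, k), (14, 40, n), (14, 40, v), (26, 11, a), (26, 11, m), (38, 16, a), (38, 16, b), (38, 16, d), (38, 16, y), (38, 34, a), (38, 34, b), (38, 34, d), (38, 34, y), (40, 28, a), (40, 28, m), (5, 16, k), (5, 16, n), (5, 16, v), (9, 34, k), (9, 34, n), (9, 34, v)}
Selection A = v and E != 26: {(14, 40, v), (5, 16, v), (9, 34, v)}

{(14, 40, v), (5, 16, v), (9, 34, v)}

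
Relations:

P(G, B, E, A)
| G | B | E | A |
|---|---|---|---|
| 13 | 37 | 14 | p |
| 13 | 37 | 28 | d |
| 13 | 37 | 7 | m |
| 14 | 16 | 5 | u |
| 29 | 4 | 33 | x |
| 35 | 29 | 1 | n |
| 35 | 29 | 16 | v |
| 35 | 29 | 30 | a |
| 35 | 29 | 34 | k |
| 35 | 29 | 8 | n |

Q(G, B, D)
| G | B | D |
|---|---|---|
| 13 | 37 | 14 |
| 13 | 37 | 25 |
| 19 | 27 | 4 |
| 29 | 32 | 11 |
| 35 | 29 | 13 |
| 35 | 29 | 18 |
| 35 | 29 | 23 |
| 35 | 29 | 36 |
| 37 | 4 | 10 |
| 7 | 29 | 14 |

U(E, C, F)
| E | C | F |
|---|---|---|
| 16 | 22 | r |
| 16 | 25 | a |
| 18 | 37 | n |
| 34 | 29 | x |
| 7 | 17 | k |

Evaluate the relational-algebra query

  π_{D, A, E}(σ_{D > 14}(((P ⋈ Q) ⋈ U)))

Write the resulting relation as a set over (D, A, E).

Natural join on G, B: {(13, 37, 14, p, 14), (13, 37, 14, p, 25), (13, 37, 28, d, 14), (13, 37, 28, d, 25), (13, 37, 7, m, 14), (13, 37, 7, m, 25), (35, 29, 1, n, 13), (35, 29, 1, n, 18), (35, 29, 1, n, 23), (35, 29, 1, n, 36), (35, 29, 16, v, 13), (35, 29, 16, v, 18), (35, 29, 16, v, 23), (35, 29, 16, v, 36), (35, 29, 30, a, 13), (35, 29, 30, a, 18), (35, 29, 30, a, 23), (35, 29, 30, a, 36), (35, 29, 34, k, 13), (35, 29, 34, k, 18), (35, 29, 34, k, 23), (35, 29, 34, k, 36), (35, 29, 8, n, 13), (35, 29, 8, n, 18), (35, 29, 8, n, 23), (35, 29, 8, n, 36)}
Natural join on E: {(13, 37, 7, m, 14, 17, k), (13, 37, 7, m, 25, 17, k), (35, 29, 16, v, 13, 22, r), (35, 29, 16, v, 13, 25, a), (35, 29, 16, v, 18, 22, r), (35, 29, 16, v, 18, 25, a), (35, 29, 16, v, 23, 22, r), (35, 29, 16, v, 23, 25, a), (35, 29, 16, v, 36, 22, r), (35, 29, 16, v, 36, 25, a), (35, 29, 34, k, 13, 29, x), (35, 29, 34, k, 18, 29, x), (35, 29, 34, k, 23, 29, x), (35, 29, 34, k, 36, 29, x)}
Apply σ_{D > 14}; surviving tuples: {(13, 37, 7, m, 25, 17, k), (35, 29, 16, v, 18, 22, r), (35, 29, 16, v, 18, 25, a), (35, 29, 16, v, 23, 22, r), (35, 29, 16, v, 23, 25, a), (35, 29, 16, v, 36, 22, r), (35, 29, 16, v, 36, 25, a), (35, 29, 34, k, 18, 29, x), (35, 29, 34, k, 23, 29, x), (35, 29, 34, k, 36, 29, x)}
π_{D, A, E} gives {(18, k, 34), (18, v, 16), (23, k, 34), (23, v, 16), (25, m, 7), (36, k, 34), (36, v, 16)} (3 duplicate(s) eliminated).

{(18, k, 34), (18, v, 16), (23, k, 34), (23, v, 16), (25, m, 7), (36, k, 34), (36, v, 16)}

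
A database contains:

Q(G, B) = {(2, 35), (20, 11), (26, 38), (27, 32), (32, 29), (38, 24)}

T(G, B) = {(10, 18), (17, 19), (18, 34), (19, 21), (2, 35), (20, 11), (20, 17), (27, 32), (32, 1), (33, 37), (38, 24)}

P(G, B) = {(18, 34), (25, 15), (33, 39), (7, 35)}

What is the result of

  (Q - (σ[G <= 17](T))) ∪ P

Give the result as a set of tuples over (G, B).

Selection G <= 17: {(10, 18), (17, 19), (2, 35)}
Taking the difference: {(20, 11), (26, 38), (27, 32), (32, 29), (38, 24)}
Taking the union: {(18, 34), (20, 11), (25, 15), (26, 38), (27, 32), (32, 29), (33, 39), (38, 24), (7, 35)}

{(18, 34), (20, 11), (25, 15), (26, 38), (27, 32), (32, 29), (33, 39), (38, 24), (7, 35)}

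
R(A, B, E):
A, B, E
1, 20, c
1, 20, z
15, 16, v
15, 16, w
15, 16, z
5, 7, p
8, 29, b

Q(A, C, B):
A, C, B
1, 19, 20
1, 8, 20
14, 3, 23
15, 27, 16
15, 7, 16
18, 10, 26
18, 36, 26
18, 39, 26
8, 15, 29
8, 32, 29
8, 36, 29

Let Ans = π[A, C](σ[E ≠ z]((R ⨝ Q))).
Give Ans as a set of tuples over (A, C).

R ⋈ Q (natural join on A, B): {(1, 20, c, 19), (1, 20, c, 8), (1, 20, z, 19), (1, 20, z, 8), (15, 16, v, 27), (15, 16, v, 7), (15, 16, w, 27), (15, 16, w, 7), (15, 16, z, 27), (15, 16, z, 7), (8, 29, b, 15), (8, 29, b, 32), (8, 29, b, 36)}
Selection E ≠ z: {(1, 20, c, 19), (1, 20, c, 8), (15, 16, v, 27), (15, 16, v, 7), (15, 16, w, 27), (15, 16, w, 7), (8, 29, b, 15), (8, 29, b, 32), (8, 29, b, 36)}
π[A, C]: project onto (A, C) (2 duplicate(s) eliminated) → {(1, 19), (1, 8), (15, 27), (15, 7), (8, 15), (8, 32), (8, 36)}

{(1, 19), (1, 8), (15, 27), (15, 7), (8, 15), (8, 32), (8, 36)}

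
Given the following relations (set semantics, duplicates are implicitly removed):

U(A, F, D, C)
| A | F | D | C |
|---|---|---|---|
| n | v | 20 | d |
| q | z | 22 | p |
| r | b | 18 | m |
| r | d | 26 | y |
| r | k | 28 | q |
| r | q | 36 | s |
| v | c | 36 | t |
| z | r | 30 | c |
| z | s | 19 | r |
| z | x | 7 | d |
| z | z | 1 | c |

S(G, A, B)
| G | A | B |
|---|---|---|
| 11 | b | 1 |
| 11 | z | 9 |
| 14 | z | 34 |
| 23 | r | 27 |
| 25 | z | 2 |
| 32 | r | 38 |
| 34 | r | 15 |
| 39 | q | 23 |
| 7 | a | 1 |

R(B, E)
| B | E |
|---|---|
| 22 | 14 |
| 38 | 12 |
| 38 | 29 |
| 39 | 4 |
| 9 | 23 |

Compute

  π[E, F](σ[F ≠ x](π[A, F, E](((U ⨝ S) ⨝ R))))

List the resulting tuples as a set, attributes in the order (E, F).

{(12, b), (12, d), (12, k), (12, q), (23, r), (23, s), (23, z), (29, b), (29, d), (29, k), (29, q)}

Joining U and S on A yields {(q, z, 22, p, 39, 23), (r, b, 18, m, 23, 27), (r, b, 18, m, 32, 38), (r, b, 18, m, 34, 15), (r, d, 26, y, 23, 27), (r, d, 26, y, 32, 38), (r, d, 26, y, 34, 15), (r, k, 28, q, 23, 27), (r, k, 28, q, 32, 38), (r, k, 28, q, 34, 15), (r, q, 36, s, 23, 27), (r, q, 36, s, 32, 38), (r, q, 36, s, 34, 15), (z, r, 30, c, 11, 9), (z, r, 30, c, 14, 34), (z, r, 30, c, 25, 2), (z, s, 19, r, 11, 9), (z, s, 19, r, 14, 34), (z, s, 19, r, 25, 2), (z, x, 7, d, 11, 9), (z, x, 7, d, 14, 34), (z, x, 7, d, 25, 2), (z, z, 1, c, 11, 9), (z, z, 1, c, 14, 34), (z, z, 1, c, 25, 2)}.
Joining (U ⨝ S) and R on B yields {(r, b, 18, m, 32, 38, 12), (r, b, 18, m, 32, 38, 29), (r, d, 26, y, 32, 38, 12), (r, d, 26, y, 32, 38, 29), (r, k, 28, q, 32, 38, 12), (r, k, 28, q, 32, 38, 29), (r, q, 36, s, 32, 38, 12), (r, q, 36, s, 32, 38, 29), (z, r, 30, c, 11, 9, 23), (z, s, 19, r, 11, 9, 23), (z, x, 7, d, 11, 9, 23), (z, z, 1, c, 11, 9, 23)}.
π[A, F, E]: project onto (A, F, E) → {(r, b, 12), (r, b, 29), (r, d, 12), (r, d, 29), (r, k, 12), (r, k, 29), (r, q, 12), (r, q, 29), (z, r, 23), (z, s, 23), (z, x, 23), (z, z, 23)}
Selection F ≠ x: {(r, b, 12), (r, b, 29), (r, d, 12), (r, d, 29), (r, k, 12), (r, k, 29), (r, q, 12), (r, q, 29), (z, r, 23), (z, s, 23), (z, z, 23)}
π[E, F]: project onto (E, F) → {(12, b), (12, d), (12, k), (12, q), (23, r), (23, s), (23, z), (29, b), (29, d), (29, k), (29, q)}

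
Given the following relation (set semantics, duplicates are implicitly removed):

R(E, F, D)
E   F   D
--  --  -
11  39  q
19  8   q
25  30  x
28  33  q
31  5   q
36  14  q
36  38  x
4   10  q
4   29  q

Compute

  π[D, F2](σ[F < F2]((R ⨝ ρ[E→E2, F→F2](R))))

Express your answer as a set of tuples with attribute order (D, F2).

{(q, 10), (q, 14), (q, 29), (q, 33), (q, 39), (q, 8), (x, 38)}

ρ[E→E2, F→F2]: schema becomes (E2, F2, D); tuples unchanged.
Joining R and ρ[E→E2, F→F2](R) on D yields {(11, 39, q, 11, 39), (11, 39, q, 19, 8), (11, 39, q, 28, 33), (11, 39, q, 31, 5), (11, 39, q, 36, 14), (11, 39, q, 4, 10), (11, 39, q, 4, 29), (19, 8, q, 11, 39), (19, 8, q, 19, 8), (19, 8, q, 28, 33), (19, 8, q, 31, 5), (19, 8, q, 36, 14), (19, 8, q, 4, 10), (19, 8, q, 4, 29), (25, 30, x, 25, 30), (25, 30, x, 36, 38), (28, 33, q, 11, 39), (28, 33, q, 19, 8), (28, 33, q, 28, 33), (28, 33, q, 31, 5), (28, 33, q, 36, 14), (28, 33, q, 4, 10), (28, 33, q, 4, 29), (31, 5, q, 11, 39), (31, 5, q, 19, 8), (31, 5, q, 28, 33), (31, 5, q, 31, 5), (31, 5, q, 36, 14), (31, 5, q, 4, 10), (31, 5, q, 4, 29), (36, 14, q, 11, 39), (36, 14, q, 19, 8), (36, 14, q, 28, 33), (36, 14, q, 31, 5), (36, 14, q, 36, 14), (36, 14, q, 4, 10), (36, 14, q, 4, 29), (36, 38, x, 25, 30), (36, 38, x, 36, 38), (4, 10, q, 11, 39), (4, 10, q, 19, 8), (4, 10, q, 28, 33), (4, 10, q, 31, 5), (4, 10, q, 36, 14), (4, 10, q, 4, 10), (4, 10, q, 4, 29), (4, 29, q, 11, 39), (4, 29, q, 19, 8), (4, 29, q, 28, 33), (4, 29, q, 31, 5), (4, 29, q, 36, 14), (4, 29, q, 4, 10), (4, 29, q, 4, 29)}.
σ[F < F2]: keep tuples satisfying F < F2 → {(19, 8, q, 11, 39), (19, 8, q, 28, 33), (19, 8, q, 36, 14), (19, 8, q, 4, 10), (19, 8, q, 4, 29), (25, 30, x, 36, 38), (28, 33, q, 11, 39), (31, 5, q, 11, 39), (31, 5, q, 19, 8), (31, 5, q, 28, 33), (31, 5, q, 36, 14), (31, 5, q, 4, 10), (31, 5, q, 4, 29), (36, 14, q, 11, 39), (36, 14, q, 28, 33), (36, 14, q, 4, 29), (4, 10, q, 11, 39), (4, 10, q, 28, 33), (4, 10, q, 36, 14), (4, 10, q, 4, 29), (4, 29, q, 11, 39), (4, 29, q, 28, 33)}
Keep only column(s) D, F2 (15 duplicate(s) eliminated): {(q, 10), (q, 14), (q, 29), (q, 33), (q, 39), (q, 8), (x, 38)}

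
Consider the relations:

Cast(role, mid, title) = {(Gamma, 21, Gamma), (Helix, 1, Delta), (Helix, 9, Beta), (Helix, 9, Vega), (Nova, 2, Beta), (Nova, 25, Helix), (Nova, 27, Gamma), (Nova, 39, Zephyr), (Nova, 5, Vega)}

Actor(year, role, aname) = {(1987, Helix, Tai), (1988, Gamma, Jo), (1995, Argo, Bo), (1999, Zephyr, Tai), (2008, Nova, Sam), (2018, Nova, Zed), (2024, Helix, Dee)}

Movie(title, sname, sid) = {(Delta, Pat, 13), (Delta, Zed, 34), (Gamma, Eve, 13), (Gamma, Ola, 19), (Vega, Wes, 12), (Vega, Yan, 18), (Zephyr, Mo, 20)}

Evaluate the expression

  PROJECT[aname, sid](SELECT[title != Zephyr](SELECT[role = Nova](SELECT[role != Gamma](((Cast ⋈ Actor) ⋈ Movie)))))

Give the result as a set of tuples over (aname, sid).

{(Sam, 12), (Sam, 13), (Sam, 18), (Sam, 19), (Zed, 12), (Zed, 13), (Zed, 18), (Zed, 19)}

Natural join on role: {(Gamma, 21, Gamma, 1988, Jo), (Helix, 1, Delta, 1987, Tai), (Helix, 1, Delta, 2024, Dee), (Helix, 9, Beta, 1987, Tai), (Helix, 9, Beta, 2024, Dee), (Helix, 9, Vega, 1987, Tai), (Helix, 9, Vega, 2024, Dee), (Nova, 2, Beta, 2008, Sam), (Nova, 2, Beta, 2018, Zed), (Nova, 25, Helix, 2008, Sam), (Nova, 25, Helix, 2018, Zed), (Nova, 27, Gamma, 2008, Sam), (Nova, 27, Gamma, 2018, Zed), (Nova, 39, Zephyr, 2008, Sam), (Nova, 39, Zephyr, 2018, Zed), (Nova, 5, Vega, 2008, Sam), (Nova, 5, Vega, 2018, Zed)}
Natural join on title: {(Gamma, 21, Gamma, 1988, Jo, Eve, 13), (Gamma, 21, Gamma, 1988, Jo, Ola, 19), (Helix, 1, Delta, 1987, Tai, Pat, 13), (Helix, 1, Delta, 1987, Tai, Zed, 34), (Helix, 1, Delta, 2024, Dee, Pat, 13), (Helix, 1, Delta, 2024, Dee, Zed, 34), (Helix, 9, Vega, 1987, Tai, Wes, 12), (Helix, 9, Vega, 1987, Tai, Yan, 18), (Helix, 9, Vega, 2024, Dee, Wes, 12), (Helix, 9, Vega, 2024, Dee, Yan, 18), (Nova, 27, Gamma, 2008, Sam, Eve, 13), (Nova, 27, Gamma, 2008, Sam, Ola, 19), (Nova, 27, Gamma, 2018, Zed, Eve, 13), (Nova, 27, Gamma, 2018, Zed, Ola, 19), (Nova, 39, Zephyr, 2008, Sam, Mo, 20), (Nova, 39, Zephyr, 2018, Zed, Mo, 20), (Nova, 5, Vega, 2008, Sam, Wes, 12), (Nova, 5, Vega, 2008, Sam, Yan, 18), (Nova, 5, Vega, 2018, Zed, Wes, 12), (Nova, 5, Vega, 2018, Zed, Yan, 18)}
Filtering on role != Gamma leaves {(Helix, 1, Delta, 1987, Tai, Pat, 13), (Helix, 1, Delta, 1987, Tai, Zed, 34), (Helix, 1, Delta, 2024, Dee, Pat, 13), (Helix, 1, Delta, 2024, Dee, Zed, 34), (Helix, 9, Vega, 1987, Tai, Wes, 12), (Helix, 9, Vega, 1987, Tai, Yan, 18), (Helix, 9, Vega, 2024, Dee, Wes, 12), (Helix, 9, Vega, 2024, Dee, Yan, 18), (Nova, 27, Gamma, 2008, Sam, Eve, 13), (Nova, 27, Gamma, 2008, Sam, Ola, 19), (Nova, 27, Gamma, 2018, Zed, Eve, 13), (Nova, 27, Gamma, 2018, Zed, Ola, 19), (Nova, 39, Zephyr, 2008, Sam, Mo, 20), (Nova, 39, Zephyr, 2018, Zed, Mo, 20), (Nova, 5, Vega, 2008, Sam, Wes, 12), (Nova, 5, Vega, 2008, Sam, Yan, 18), (Nova, 5, Vega, 2018, Zed, Wes, 12), (Nova, 5, Vega, 2018, Zed, Yan, 18)}.
Filtering on role = Nova leaves {(Nova, 27, Gamma, 2008, Sam, Eve, 13), (Nova, 27, Gamma, 2008, Sam, Ola, 19), (Nova, 27, Gamma, 2018, Zed, Eve, 13), (Nova, 27, Gamma, 2018, Zed, Ola, 19), (Nova, 39, Zephyr, 2008, Sam, Mo, 20), (Nova, 39, Zephyr, 2018, Zed, Mo, 20), (Nova, 5, Vega, 2008, Sam, Wes, 12), (Nova, 5, Vega, 2008, Sam, Yan, 18), (Nova, 5, Vega, 2018, Zed, Wes, 12), (Nova, 5, Vega, 2018, Zed, Yan, 18)}.
Filtering on title != Zephyr leaves {(Nova, 27, Gamma, 2008, Sam, Eve, 13), (Nova, 27, Gamma, 2008, Sam, Ola, 19), (Nova, 27, Gamma, 2018, Zed, Eve, 13), (Nova, 27, Gamma, 2018, Zed, Ola, 19), (Nova, 5, Vega, 2008, Sam, Wes, 12), (Nova, 5, Vega, 2008, Sam, Yan, 18), (Nova, 5, Vega, 2018, Zed, Wes, 12), (Nova, 5, Vega, 2018, Zed, Yan, 18)}.
Projecting to aname, sid: {(Sam, 12), (Sam, 13), (Sam, 18), (Sam, 19), (Zed, 12), (Zed, 13), (Zed, 18), (Zed, 19)}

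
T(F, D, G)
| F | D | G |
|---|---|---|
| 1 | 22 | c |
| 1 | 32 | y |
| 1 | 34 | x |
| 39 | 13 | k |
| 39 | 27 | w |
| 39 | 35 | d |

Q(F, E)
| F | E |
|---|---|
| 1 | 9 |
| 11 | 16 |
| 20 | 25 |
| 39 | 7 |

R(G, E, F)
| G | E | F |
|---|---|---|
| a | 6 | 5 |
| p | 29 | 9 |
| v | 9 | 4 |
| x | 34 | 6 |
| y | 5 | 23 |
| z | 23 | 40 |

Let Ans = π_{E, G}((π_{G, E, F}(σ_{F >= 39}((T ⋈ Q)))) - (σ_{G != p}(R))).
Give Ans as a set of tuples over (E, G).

{(7, d), (7, k), (7, w)}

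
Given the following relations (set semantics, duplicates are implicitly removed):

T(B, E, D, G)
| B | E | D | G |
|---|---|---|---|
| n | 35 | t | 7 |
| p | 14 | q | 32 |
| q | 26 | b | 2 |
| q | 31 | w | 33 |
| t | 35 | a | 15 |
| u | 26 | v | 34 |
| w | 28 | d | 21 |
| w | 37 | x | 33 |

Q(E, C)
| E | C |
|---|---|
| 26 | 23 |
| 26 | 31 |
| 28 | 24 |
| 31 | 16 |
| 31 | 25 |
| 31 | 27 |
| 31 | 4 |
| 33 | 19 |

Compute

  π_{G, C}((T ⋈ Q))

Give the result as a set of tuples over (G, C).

{(2, 23), (2, 31), (21, 24), (33, 16), (33, 25), (33, 27), (33, 4), (34, 23), (34, 31)}

Joining T and Q on E yields {(q, 26, b, 2, 23), (q, 26, b, 2, 31), (q, 31, w, 33, 16), (q, 31, w, 33, 25), (q, 31, w, 33, 27), (q, 31, w, 33, 4), (u, 26, v, 34, 23), (u, 26, v, 34, 31), (w, 28, d, 21, 24)}.
π[G, C]: project onto (G, C) → {(2, 23), (2, 31), (21, 24), (33, 16), (33, 25), (33, 27), (33, 4), (34, 23), (34, 31)}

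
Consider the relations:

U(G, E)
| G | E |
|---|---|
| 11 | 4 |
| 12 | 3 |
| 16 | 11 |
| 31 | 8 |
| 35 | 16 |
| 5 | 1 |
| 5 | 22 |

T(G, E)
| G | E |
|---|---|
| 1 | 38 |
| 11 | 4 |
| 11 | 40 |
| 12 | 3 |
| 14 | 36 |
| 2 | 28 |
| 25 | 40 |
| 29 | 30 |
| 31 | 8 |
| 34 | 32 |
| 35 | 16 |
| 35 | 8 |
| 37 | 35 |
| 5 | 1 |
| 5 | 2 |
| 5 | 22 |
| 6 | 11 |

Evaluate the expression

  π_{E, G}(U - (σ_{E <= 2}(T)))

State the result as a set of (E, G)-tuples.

Selection E <= 2: {(5, 1), (5, 2)}
Difference: {(11, 4), (12, 3), (16, 11), (31, 8), (35, 16), (5, 1), (5, 22)} with {(5, 1), (5, 2)} → {(11, 4), (12, 3), (16, 11), (31, 8), (35, 16), (5, 22)}
Projecting to E, G: {(11, 16), (16, 35), (22, 5), (3, 12), (4, 11), (8, 31)}

{(11, 16), (16, 35), (22, 5), (3, 12), (4, 11), (8, 31)}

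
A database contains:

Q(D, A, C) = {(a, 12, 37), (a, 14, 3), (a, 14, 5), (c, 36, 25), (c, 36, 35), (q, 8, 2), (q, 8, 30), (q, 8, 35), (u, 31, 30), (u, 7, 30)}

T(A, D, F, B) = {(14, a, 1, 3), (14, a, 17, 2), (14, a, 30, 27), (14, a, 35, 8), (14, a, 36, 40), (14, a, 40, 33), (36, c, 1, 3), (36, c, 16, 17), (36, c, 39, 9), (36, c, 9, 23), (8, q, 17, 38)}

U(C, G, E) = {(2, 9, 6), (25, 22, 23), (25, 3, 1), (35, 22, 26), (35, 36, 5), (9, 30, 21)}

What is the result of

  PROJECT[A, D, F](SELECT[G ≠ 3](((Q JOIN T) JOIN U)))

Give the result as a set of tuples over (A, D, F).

{(36, c, 1), (36, c, 16), (36, c, 39), (36, c, 9), (8, q, 17)}

Q ⋈ T (natural join on D, A): {(a, 14, 3, 1, 3), (a, 14, 3, 17, 2), (a, 14, 3, 30, 27), (a, 14, 3, 35, 8), (a, 14, 3, 36, 40), (a, 14, 3, 40, 33), (a, 14, 5, 1, 3), (a, 14, 5, 17, 2), (a, 14, 5, 30, 27), (a, 14, 5, 35, 8), (a, 14, 5, 36, 40), (a, 14, 5, 40, 33), (c, 36, 25, 1, 3), (c, 36, 25, 16, 17), (c, 36, 25, 39, 9), (c, 36, 25, 9, 23), (c, 36, 35, 1, 3), (c, 36, 35, 16, 17), (c, 36, 35, 39, 9), (c, 36, 35, 9, 23), (q, 8, 2, 17, 38), (q, 8, 30, 17, 38), (q, 8, 35, 17, 38)}
(Q JOIN T) ⋈ U (natural join on C): {(c, 36, 25, 1, 3, 22, 23), (c, 36, 25, 1, 3, 3, 1), (c, 36, 25, 16, 17, 22, 23), (c, 36, 25, 16, 17, 3, 1), (c, 36, 25, 39, 9, 22, 23), (c, 36, 25, 39, 9, 3, 1), (c, 36, 25, 9, 23, 22, 23), (c, 36, 25, 9, 23, 3, 1), (c, 36, 35, 1, 3, 22, 26), (c, 36, 35, 1, 3, 36, 5), (c, 36, 35, 16, 17, 22, 26), (c, 36, 35, 16, 17, 36, 5), (c, 36, 35, 39, 9, 22, 26), (c, 36, 35, 39, 9, 36, 5), (c, 36, 35, 9, 23, 22, 26), (c, 36, 35, 9, 23, 36, 5), (q, 8, 2, 17, 38, 9, 6), (q, 8, 35, 17, 38, 22, 26), (q, 8, 35, 17, 38, 36, 5)}
Apply σ_{G ≠ 3}; surviving tuples: {(c, 36, 25, 1, 3, 22, 23), (c, 36, 25, 16, 17, 22, 23), (c, 36, 25, 39, 9, 22, 23), (c, 36, 25, 9, 23, 22, 23), (c, 36, 35, 1, 3, 22, 26), (c, 36, 35, 1, 3, 36, 5), (c, 36, 35, 16, 17, 22, 26), (c, 36, 35, 16, 17, 36, 5), (c, 36, 35, 39, 9, 22, 26), (c, 36, 35, 39, 9, 36, 5), (c, 36, 35, 9, 23, 22, 26), (c, 36, 35, 9, 23, 36, 5), (q, 8, 2, 17, 38, 9, 6), (q, 8, 35, 17, 38, 22, 26), (q, 8, 35, 17, 38, 36, 5)}
Projecting to A, D, F (10 duplicate(s) eliminated): {(36, c, 1), (36, c, 16), (36, c, 39), (36, c, 9), (8, q, 17)}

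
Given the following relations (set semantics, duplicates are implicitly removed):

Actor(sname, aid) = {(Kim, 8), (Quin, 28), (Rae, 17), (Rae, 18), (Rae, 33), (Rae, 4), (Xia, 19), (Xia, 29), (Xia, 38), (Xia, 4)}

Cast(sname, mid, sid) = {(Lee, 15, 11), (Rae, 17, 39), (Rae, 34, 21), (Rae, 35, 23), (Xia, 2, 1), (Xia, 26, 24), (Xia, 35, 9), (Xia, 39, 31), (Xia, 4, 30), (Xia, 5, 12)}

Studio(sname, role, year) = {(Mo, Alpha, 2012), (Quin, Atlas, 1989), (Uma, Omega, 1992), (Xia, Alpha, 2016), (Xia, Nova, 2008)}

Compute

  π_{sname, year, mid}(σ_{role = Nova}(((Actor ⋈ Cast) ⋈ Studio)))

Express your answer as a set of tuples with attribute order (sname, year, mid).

{(Xia, 2008, 2), (Xia, 2008, 26), (Xia, 2008, 35), (Xia, 2008, 39), (Xia, 2008, 4), (Xia, 2008, 5)}

Joining Actor and Cast on sname yields {(Rae, 17, 17, 39), (Rae, 17, 34, 21), (Rae, 17, 35, 23), (Rae, 18, 17, 39), (Rae, 18, 34, 21), (Rae, 18, 35, 23), (Rae, 33, 17, 39), (Rae, 33, 34, 21), (Rae, 33, 35, 23), (Rae, 4, 17, 39), (Rae, 4, 34, 21), (Rae, 4, 35, 23), (Xia, 19, 2, 1), (Xia, 19, 26, 24), (Xia, 19, 35, 9), (Xia, 19, 39, 31), (Xia, 19, 4, 30), (Xia, 19, 5, 12), (Xia, 29, 2, 1), (Xia, 29, 26, 24), (Xia, 29, 35, 9), (Xia, 29, 39, 31), (Xia, 29, 4, 30), (Xia, 29, 5, 12), (Xia, 38, 2, 1), (Xia, 38, 26, 24), (Xia, 38, 35, 9), (Xia, 38, 39, 31), (Xia, 38, 4, 30), (Xia, 38, 5, 12), (Xia, 4, 2, 1), (Xia, 4, 26, 24), (Xia, 4, 35, 9), (Xia, 4, 39, 31), (Xia, 4, 4, 30), (Xia, 4, 5, 12)}.
Joining (Actor ⋈ Cast) and Studio on sname yields {(Xia, 19, 2, 1, Alpha, 2016), (Xia, 19, 2, 1, Nova, 2008), (Xia, 19, 26, 24, Alpha, 2016), (Xia, 19, 26, 24, Nova, 2008), (Xia, 19, 35, 9, Alpha, 2016), (Xia, 19, 35, 9, Nova, 2008), (Xia, 19, 39, 31, Alpha, 2016), (Xia, 19, 39, 31, Nova, 2008), (Xia, 19, 4, 30, Alpha, 2016), (Xia, 19, 4, 30, Nova, 2008), (Xia, 19, 5, 12, Alpha, 2016), (Xia, 19, 5, 12, Nova, 2008), (Xia, 29, 2, 1, Alpha, 2016), (Xia, 29, 2, 1, Nova, 2008), (Xia, 29, 26, 24, Alpha, 2016), (Xia, 29, 26, 24, Nova, 2008), (Xia, 29, 35, 9, Alpha, 2016), (Xia, 29, 35, 9, Nova, 2008), (Xia, 29, 39, 31, Alpha, 2016), (Xia, 29, 39, 31, Nova, 2008), (Xia, 29, 4, 30, Alpha, 2016), (Xia, 29, 4, 30, Nova, 2008), (Xia, 29, 5, 12, Alpha, 2016), (Xia, 29, 5, 12, Nova, 2008), (Xia, 38, 2, 1, Alpha, 2016), (Xia, 38, 2, 1, Nova, 2008), (Xia, 38, 26, 24, Alpha, 2016), (Xia, 38, 26, 24, Nova, 2008), (Xia, 38, 35, 9, Alpha, 2016), (Xia, 38, 35, 9, Nova, 2008), (Xia, 38, 39, 31, Alpha, 2016), (Xia, 38, 39, 31, Nova, 2008), (Xia, 38, 4, 30, Alpha, 2016), (Xia, 38, 4, 30, Nova, 2008), (Xia, 38, 5, 12, Alpha, 2016), (Xia, 38, 5, 12, Nova, 2008), (Xia, 4, 2, 1, Alpha, 2016), (Xia, 4, 2, 1, Nova, 2008), (Xia, 4, 26, 24, Alpha, 2016), (Xia, 4, 26, 24, Nova, 2008), (Xia, 4, 35, 9, Alpha, 2016), (Xia, 4, 35, 9, Nova, 2008), (Xia, 4, 39, 31, Alpha, 2016), (Xia, 4, 39, 31, Nova, 2008), (Xia, 4, 4, 30, Alpha, 2016), (Xia, 4, 4, 30, Nova, 2008), (Xia, 4, 5, 12, Alpha, 2016), (Xia, 4, 5, 12, Nova, 2008)}.
σ[role = Nova]: keep tuples satisfying role = Nova → {(Xia, 19, 2, 1, Nova, 2008), (Xia, 19, 26, 24, Nova, 2008), (Xia, 19, 35, 9, Nova, 2008), (Xia, 19, 39, 31, Nova, 2008), (Xia, 19, 4, 30, Nova, 2008), (Xia, 19, 5, 12, Nova, 2008), (Xia, 29, 2, 1, Nova, 2008), (Xia, 29, 26, 24, Nova, 2008), (Xia, 29, 35, 9, Nova, 2008), (Xia, 29, 39, 31, Nova, 2008), (Xia, 29, 4, 30, Nova, 2008), (Xia, 29, 5, 12, Nova, 2008), (Xia, 38, 2, 1, Nova, 2008), (Xia, 38, 26, 24, Nova, 2008), (Xia, 38, 35, 9, Nova, 2008), (Xia, 38, 39, 31, Nova, 2008), (Xia, 38, 4, 30, Nova, 2008), (Xia, 38, 5, 12, Nova, 2008), (Xia, 4, 2, 1, Nova, 2008), (Xia, 4, 26, 24, Nova, 2008), (Xia, 4, 35, 9, Nova, 2008), (Xia, 4, 39, 31, Nova, 2008), (Xia, 4, 4, 30, Nova, 2008), (Xia, 4, 5, 12, Nova, 2008)}
Projecting to sname, year, mid (18 duplicate(s) eliminated): {(Xia, 2008, 2), (Xia, 2008, 26), (Xia, 2008, 35), (Xia, 2008, 39), (Xia, 2008, 4), (Xia, 2008, 5)}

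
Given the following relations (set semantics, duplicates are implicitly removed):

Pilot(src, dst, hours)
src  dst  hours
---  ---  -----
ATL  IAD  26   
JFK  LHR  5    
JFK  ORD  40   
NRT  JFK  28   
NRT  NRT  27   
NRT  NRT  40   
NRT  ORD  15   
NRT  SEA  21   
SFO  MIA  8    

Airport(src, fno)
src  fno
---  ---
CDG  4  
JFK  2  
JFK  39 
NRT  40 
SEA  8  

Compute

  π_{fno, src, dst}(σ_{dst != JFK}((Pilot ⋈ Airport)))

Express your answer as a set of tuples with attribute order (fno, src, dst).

{(2, JFK, LHR), (2, JFK, ORD), (39, JFK, LHR), (39, JFK, ORD), (40, NRT, NRT), (40, NRT, ORD), (40, NRT, SEA)}

Joining Pilot and Airport on src yields {(JFK, LHR, 5, 2), (JFK, LHR, 5, 39), (JFK, ORD, 40, 2), (JFK, ORD, 40, 39), (NRT, JFK, 28, 40), (NRT, NRT, 27, 40), (NRT, NRT, 40, 40), (NRT, ORD, 15, 40), (NRT, SEA, 21, 40)}.
Selection dst != JFK: {(JFK, LHR, 5, 2), (JFK, LHR, 5, 39), (JFK, ORD, 40, 2), (JFK, ORD, 40, 39), (NRT, NRT, 27, 40), (NRT, NRT, 40, 40), (NRT, ORD, 15, 40), (NRT, SEA, 21, 40)}
π_{fno, src, dst} gives {(2, JFK, LHR), (2, JFK, ORD), (39, JFK, LHR), (39, JFK, ORD), (40, NRT, NRT), (40, NRT, ORD), (40, NRT, SEA)} (1 duplicate(s) eliminated).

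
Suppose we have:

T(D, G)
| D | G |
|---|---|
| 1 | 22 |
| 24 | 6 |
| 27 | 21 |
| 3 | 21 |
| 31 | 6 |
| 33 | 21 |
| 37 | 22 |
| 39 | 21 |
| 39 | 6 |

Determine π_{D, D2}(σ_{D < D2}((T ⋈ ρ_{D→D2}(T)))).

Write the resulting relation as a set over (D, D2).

{(1, 37), (24, 31), (24, 39), (27, 33), (27, 39), (3, 27), (3, 33), (3, 39), (31, 39), (33, 39)}

ρ[D→D2]: schema becomes (D2, G); tuples unchanged.
T ⋈ ρ_{D→D2}(T) (natural join on G): {(1, 22, 1), (1, 22, 37), (24, 6, 24), (24, 6, 31), (24, 6, 39), (27, 21, 27), (27, 21, 3), (27, 21, 33), (27, 21, 39), (3, 21, 27), (3, 21, 3), (3, 21, 33), (3, 21, 39), (31, 6, 24), (31, 6, 31), (31, 6, 39), (33, 21, 27), (33, 21, 3), (33, 21, 33), (33, 21, 39), (37, 22, 1), (37, 22, 37), (39, 21, 27), (39, 21, 3), (39, 21, 33), (39, 21, 39), (39, 6, 24), (39, 6, 31), (39, 6, 39)}
Apply σ_{D < D2}; surviving tuples: {(1, 22, 37), (24, 6, 31), (24, 6, 39), (27, 21, 33), (27, 21, 39), (3, 21, 27), (3, 21, 33), (3, 21, 39), (31, 6, 39), (33, 21, 39)}
π_{D, D2} gives {(1, 37), (24, 31), (24, 39), (27, 33), (27, 39), (3, 27), (3, 33), (3, 39), (31, 39), (33, 39)}.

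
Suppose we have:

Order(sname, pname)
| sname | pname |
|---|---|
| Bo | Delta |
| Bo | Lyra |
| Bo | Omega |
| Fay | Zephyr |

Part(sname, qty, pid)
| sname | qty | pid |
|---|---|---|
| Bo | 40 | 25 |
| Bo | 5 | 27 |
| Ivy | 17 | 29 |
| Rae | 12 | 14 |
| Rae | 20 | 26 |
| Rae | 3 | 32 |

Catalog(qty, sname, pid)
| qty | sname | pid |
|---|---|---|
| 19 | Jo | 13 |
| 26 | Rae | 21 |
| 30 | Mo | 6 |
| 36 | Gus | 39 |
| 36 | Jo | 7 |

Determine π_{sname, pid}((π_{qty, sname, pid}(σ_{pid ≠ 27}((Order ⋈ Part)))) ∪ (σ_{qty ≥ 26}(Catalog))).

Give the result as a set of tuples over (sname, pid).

{(Bo, 25), (Gus, 39), (Jo, 7), (Mo, 6), (Rae, 21)}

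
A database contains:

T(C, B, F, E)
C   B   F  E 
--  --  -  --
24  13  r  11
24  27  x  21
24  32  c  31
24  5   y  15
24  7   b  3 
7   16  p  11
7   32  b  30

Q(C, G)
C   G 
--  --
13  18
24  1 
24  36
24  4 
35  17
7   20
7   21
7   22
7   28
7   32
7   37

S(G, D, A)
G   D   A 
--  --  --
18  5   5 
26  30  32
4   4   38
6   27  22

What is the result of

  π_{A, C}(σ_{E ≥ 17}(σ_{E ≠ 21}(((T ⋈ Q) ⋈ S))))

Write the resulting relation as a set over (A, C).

{(38, 24)}

T ⋈ Q (natural join on C): {(24, 13, r, 11, 1), (24, 13, r, 11, 36), (24, 13, r, 11, 4), (24, 27, x, 21, 1), (24, 27, x, 21, 36), (24, 27, x, 21, 4), (24, 32, c, 31, 1), (24, 32, c, 31, 36), (24, 32, c, 31, 4), (24, 5, y, 15, 1), (24, 5, y, 15, 36), (24, 5, y, 15, 4), (24, 7, b, 3, 1), (24, 7, b, 3, 36), (24, 7, b, 3, 4), (7, 16, p, 11, 20), (7, 16, p, 11, 21), (7, 16, p, 11, 22), (7, 16, p, 11, 28), (7, 16, p, 11, 32), (7, 16, p, 11, 37), (7, 32, b, 30, 20), (7, 32, b, 30, 21), (7, 32, b, 30, 22), (7, 32, b, 30, 28), (7, 32, b, 30, 32), (7, 32, b, 30, 37)}
(T ⋈ Q) ⋈ S (natural join on G): {(24, 13, r, 11, 4, 4, 38), (24, 27, x, 21, 4, 4, 38), (24, 32, c, 31, 4, 4, 38), (24, 5, y, 15, 4, 4, 38), (24, 7, b, 3, 4, 4, 38)}
Filtering on E ≠ 21 leaves {(24, 13, r, 11, 4, 4, 38), (24, 32, c, 31, 4, 4, 38), (24, 5, y, 15, 4, 4, 38), (24, 7, b, 3, 4, 4, 38)}.
Filtering on E ≥ 17 leaves {(24, 32, c, 31, 4, 4, 38)}.
π[A, C]: project onto (A, C) → {(38, 24)}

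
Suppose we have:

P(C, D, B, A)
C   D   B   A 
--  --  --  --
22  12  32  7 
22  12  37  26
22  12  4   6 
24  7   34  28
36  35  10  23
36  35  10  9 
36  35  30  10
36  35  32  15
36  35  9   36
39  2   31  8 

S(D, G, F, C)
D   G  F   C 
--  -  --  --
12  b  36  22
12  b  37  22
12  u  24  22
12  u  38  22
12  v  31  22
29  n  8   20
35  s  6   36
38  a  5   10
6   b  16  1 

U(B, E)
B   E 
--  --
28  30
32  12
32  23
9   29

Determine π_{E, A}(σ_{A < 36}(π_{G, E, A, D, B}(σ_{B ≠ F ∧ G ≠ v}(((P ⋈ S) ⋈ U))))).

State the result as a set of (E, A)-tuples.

Joining P and S on C, D yields {(22, 12, 32, 7, b, 36), (22, 12, 32, 7, b, 37), (22, 12, 32, 7, u, 24), (22, 12, 32, 7, u, 38), (22, 12, 32, 7, v, 31), (22, 12, 37, 26, b, 36), (22, 12, 37, 26, b, 37), (22, 12, 37, 26, u, 24), (22, 12, 37, 26, u, 38), (22, 12, 37, 26, v, 31), (22, 12, 4, 6, b, 36), (22, 12, 4, 6, b, 37), (22, 12, 4, 6, u, 24), (22, 12, 4, 6, u, 38), (22, 12, 4, 6, v, 31), (36, 35, 10, 23, s, 6), (36, 35, 10, 9, s, 6), (36, 35, 30, 10, s, 6), (36, 35, 32, 15, s, 6), (36, 35, 9, 36, s, 6)}.
Joining (P ⋈ S) and U on B yields {(22, 12, 32, 7, b, 36, 12), (22, 12, 32, 7, b, 36, 23), (22, 12, 32, 7, b, 37, 12), (22, 12, 32, 7, b, 37, 23), (22, 12, 32, 7, u, 24, 12), (22, 12, 32, 7, u, 24, 23), (22, 12, 32, 7, u, 38, 12), (22, 12, 32, 7, u, 38, 23), (22, 12, 32, 7, v, 31, 12), (22, 12, 32, 7, v, 31, 23), (36, 35, 32, 15, s, 6, 12), (36, 35, 32, 15, s, 6, 23), (36, 35, 9, 36, s, 6, 29)}.
Apply σ_{B ≠ F ∧ G ≠ v}; surviving tuples: {(22, 12, 32, 7, b, 36, 12), (22, 12, 32, 7, b, 36, 23), (22, 12, 32, 7, b, 37, 12), (22, 12, 32, 7, b, 37, 23), (22, 12, 32, 7, u, 24, 12), (22, 12, 32, 7, u, 24, 23), (22, 12, 32, 7, u, 38, 12), (22, 12, 32, 7, u, 38, 23), (36, 35, 32, 15, s, 6, 12), (36, 35, 32, 15, s, 6, 23), (36, 35, 9, 36, s, 6, 29)}
Projecting to G, E, A, D, B (4 duplicate(s) eliminated): {(b, 12, 7, 12, 32), (b, 23, 7, 12, 32), (s, 12, 15, 35, 32), (s, 23, 15, 35, 32), (s, 29, 36, 35, 9), (u, 12, 7, 12, 32), (u, 23, 7, 12, 32)}
Apply σ_{A < 36}; surviving tuples: {(b, 12, 7, 12, 32), (b, 23, 7, 12, 32), (s, 12, 15, 35, 32), (s, 23, 15, 35, 32), (u, 12, 7, 12, 32), (u, 23, 7, 12, 32)}
Projecting to E, A (2 duplicate(s) eliminated): {(12, 15), (12, 7), (23, 15), (23, 7)}

{(12, 15), (12, 7), (23, 15), (23, 7)}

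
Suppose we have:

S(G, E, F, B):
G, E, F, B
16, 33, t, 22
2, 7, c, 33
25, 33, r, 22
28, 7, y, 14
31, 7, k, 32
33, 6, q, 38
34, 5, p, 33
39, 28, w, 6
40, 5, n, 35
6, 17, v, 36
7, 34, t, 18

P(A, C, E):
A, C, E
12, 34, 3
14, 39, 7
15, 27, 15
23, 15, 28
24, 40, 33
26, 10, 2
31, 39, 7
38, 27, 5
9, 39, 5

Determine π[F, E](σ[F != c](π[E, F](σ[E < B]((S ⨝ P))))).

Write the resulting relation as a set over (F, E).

S ⋈ P (natural join on E): {(16, 33, t, 22, 24, 40), (2, 7, c, 33, 14, 39), (2, 7, c, 33, 31, 39), (25, 33, r, 22, 24, 40), (28, 7, y, 14, 14, 39), (28, 7, y, 14, 31, 39), (31, 7, k, 32, 14, 39), (31, 7, k, 32, 31, 39), (34, 5, p, 33, 38, 27), (34, 5, p, 33, 9, 39), (39, 28, w, 6, 23, 15), (40, 5, n, 35, 38, 27), (40, 5, n, 35, 9, 39)}
Selection E < B: {(2, 7, c, 33, 14, 39), (2, 7, c, 33, 31, 39), (28, 7, y, 14, 14, 39), (28, 7, y, 14, 31, 39), (31, 7, k, 32, 14, 39), (31, 7, k, 32, 31, 39), (34, 5, p, 33, 38, 27), (34, 5, p, 33, 9, 39), (40, 5, n, 35, 38, 27), (40, 5, n, 35, 9, 39)}
Keep only column(s) E, F (5 duplicate(s) eliminated): {(5, n), (5, p), (7, c), (7, k), (7, y)}
Selection F != c: {(5, n), (5, p), (7, k), (7, y)}
Keep only column(s) F, E: {(k, 7), (n, 5), (p, 5), (y, 7)}

{(k, 7), (n, 5), (p, 5), (y, 7)}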